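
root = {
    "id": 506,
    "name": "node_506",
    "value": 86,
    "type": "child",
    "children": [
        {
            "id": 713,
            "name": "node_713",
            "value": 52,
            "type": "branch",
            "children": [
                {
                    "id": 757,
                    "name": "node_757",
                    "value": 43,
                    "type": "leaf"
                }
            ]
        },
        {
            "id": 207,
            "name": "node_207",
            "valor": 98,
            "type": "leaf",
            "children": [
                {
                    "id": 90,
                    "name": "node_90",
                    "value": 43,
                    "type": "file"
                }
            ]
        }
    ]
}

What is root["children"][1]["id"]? 207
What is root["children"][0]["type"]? "branch"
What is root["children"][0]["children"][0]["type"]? "leaf"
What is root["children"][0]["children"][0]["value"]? 43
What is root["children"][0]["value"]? 52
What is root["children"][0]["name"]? "node_713"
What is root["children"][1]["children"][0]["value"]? 43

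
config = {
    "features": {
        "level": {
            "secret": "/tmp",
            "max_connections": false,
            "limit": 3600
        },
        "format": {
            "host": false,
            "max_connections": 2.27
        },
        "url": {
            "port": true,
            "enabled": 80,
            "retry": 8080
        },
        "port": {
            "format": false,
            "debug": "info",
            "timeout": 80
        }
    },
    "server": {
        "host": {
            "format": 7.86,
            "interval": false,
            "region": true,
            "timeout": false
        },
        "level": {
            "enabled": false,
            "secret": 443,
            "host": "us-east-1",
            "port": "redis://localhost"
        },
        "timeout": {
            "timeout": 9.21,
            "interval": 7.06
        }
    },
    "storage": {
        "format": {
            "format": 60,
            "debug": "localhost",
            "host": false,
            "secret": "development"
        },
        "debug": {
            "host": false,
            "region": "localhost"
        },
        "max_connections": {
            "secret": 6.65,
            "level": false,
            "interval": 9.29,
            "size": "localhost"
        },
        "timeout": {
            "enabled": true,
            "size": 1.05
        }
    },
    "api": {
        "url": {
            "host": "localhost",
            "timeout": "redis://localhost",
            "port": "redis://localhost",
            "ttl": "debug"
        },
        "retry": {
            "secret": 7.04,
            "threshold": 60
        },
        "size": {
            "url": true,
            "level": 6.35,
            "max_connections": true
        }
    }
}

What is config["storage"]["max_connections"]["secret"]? 6.65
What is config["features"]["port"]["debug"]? "info"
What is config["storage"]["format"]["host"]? False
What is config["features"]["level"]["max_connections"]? False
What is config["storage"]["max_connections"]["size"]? "localhost"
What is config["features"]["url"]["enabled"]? 80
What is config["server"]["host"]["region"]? True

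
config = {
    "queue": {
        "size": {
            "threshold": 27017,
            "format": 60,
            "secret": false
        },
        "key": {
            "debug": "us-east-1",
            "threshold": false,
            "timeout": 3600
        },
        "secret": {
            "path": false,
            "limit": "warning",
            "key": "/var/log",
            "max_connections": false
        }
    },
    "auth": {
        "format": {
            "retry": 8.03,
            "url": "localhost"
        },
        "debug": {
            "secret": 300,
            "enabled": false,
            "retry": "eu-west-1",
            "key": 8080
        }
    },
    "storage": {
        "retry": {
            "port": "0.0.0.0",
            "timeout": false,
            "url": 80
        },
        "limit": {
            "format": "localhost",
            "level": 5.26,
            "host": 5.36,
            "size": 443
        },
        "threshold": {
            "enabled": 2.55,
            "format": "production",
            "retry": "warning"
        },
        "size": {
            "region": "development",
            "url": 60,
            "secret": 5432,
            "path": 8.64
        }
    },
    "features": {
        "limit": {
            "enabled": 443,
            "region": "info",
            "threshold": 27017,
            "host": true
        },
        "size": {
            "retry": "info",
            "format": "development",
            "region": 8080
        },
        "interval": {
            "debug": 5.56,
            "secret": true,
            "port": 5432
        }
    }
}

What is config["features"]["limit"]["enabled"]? 443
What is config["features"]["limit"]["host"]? True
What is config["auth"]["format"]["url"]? "localhost"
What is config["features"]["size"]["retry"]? "info"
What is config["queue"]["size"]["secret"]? False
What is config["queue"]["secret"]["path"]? False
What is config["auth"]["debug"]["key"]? 8080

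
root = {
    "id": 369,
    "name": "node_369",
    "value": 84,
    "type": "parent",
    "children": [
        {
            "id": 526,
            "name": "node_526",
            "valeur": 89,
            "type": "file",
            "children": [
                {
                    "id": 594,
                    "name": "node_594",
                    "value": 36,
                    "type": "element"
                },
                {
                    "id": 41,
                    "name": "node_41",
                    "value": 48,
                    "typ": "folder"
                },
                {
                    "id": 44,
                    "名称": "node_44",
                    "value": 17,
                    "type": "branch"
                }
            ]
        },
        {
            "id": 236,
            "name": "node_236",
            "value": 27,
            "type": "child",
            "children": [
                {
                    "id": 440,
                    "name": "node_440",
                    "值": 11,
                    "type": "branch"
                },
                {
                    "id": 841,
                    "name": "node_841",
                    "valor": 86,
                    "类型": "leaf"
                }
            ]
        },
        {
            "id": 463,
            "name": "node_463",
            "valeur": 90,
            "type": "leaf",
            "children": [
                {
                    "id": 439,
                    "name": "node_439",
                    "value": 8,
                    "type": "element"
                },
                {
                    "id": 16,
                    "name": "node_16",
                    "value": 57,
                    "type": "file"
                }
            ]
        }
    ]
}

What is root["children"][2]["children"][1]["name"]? "node_16"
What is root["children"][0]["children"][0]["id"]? 594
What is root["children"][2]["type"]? "leaf"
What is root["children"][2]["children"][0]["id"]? 439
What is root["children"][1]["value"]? 27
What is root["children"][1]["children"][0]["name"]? "node_440"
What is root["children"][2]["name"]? "node_463"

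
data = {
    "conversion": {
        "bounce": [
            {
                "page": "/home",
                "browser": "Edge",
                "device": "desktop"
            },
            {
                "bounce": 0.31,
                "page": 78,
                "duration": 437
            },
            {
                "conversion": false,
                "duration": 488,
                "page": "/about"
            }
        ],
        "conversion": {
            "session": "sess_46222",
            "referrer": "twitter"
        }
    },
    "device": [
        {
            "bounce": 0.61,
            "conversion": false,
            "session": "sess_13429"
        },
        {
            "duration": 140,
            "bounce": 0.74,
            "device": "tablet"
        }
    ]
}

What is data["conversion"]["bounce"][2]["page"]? "/about"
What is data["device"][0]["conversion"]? False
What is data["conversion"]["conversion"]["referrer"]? "twitter"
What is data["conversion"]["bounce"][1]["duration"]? 437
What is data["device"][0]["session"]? "sess_13429"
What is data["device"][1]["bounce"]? 0.74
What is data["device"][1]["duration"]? 140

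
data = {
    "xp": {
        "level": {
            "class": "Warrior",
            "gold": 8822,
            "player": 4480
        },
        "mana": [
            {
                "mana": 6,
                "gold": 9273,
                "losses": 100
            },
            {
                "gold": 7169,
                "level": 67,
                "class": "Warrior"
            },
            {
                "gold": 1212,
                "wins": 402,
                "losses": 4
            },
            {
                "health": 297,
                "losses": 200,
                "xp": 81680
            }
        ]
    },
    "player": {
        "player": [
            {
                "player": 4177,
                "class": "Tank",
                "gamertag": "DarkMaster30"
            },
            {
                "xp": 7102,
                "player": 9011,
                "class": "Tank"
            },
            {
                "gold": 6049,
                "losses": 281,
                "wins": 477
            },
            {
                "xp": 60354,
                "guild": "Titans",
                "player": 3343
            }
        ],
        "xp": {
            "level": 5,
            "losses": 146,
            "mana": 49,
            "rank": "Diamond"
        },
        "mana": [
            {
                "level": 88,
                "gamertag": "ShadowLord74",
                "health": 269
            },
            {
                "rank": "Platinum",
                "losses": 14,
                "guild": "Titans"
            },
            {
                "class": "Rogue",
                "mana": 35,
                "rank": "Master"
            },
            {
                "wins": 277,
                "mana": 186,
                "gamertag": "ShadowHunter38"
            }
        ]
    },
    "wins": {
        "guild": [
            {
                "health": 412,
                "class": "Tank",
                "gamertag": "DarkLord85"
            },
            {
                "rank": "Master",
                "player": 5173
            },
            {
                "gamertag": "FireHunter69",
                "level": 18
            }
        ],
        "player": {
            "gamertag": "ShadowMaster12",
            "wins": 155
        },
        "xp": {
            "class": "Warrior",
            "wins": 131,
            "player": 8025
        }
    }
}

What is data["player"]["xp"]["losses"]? 146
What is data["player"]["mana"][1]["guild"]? "Titans"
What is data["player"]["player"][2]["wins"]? 477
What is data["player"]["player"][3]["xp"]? 60354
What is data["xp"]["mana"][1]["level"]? 67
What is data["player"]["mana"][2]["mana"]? 35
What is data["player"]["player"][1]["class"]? "Tank"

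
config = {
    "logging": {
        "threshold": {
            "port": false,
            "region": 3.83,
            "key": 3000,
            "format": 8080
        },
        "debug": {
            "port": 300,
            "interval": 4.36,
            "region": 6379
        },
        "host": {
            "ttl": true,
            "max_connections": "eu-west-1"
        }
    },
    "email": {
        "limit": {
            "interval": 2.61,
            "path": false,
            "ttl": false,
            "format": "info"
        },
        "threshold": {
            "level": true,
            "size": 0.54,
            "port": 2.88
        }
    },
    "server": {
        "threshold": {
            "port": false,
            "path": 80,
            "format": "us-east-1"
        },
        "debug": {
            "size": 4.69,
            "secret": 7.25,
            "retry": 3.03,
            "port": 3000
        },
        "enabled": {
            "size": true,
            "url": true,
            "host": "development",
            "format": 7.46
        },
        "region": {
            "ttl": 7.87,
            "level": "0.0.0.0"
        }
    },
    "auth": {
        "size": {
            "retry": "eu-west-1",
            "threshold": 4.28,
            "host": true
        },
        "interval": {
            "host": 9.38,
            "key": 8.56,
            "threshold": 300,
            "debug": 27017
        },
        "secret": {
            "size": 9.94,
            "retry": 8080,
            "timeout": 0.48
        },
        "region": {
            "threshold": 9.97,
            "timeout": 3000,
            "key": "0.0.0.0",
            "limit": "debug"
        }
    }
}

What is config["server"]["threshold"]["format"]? "us-east-1"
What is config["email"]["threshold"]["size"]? 0.54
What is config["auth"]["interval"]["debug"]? 27017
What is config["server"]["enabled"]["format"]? 7.46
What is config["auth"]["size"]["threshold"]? 4.28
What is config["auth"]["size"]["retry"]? "eu-west-1"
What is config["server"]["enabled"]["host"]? "development"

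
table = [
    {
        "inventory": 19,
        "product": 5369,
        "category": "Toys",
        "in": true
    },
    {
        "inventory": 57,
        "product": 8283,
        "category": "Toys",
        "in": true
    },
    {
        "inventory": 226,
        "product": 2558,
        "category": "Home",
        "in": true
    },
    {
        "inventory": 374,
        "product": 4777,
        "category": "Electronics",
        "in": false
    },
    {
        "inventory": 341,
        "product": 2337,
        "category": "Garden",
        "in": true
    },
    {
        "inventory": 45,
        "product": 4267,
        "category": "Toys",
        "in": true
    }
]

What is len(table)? 6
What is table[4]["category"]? "Garden"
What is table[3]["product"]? 4777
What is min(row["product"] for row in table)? 2337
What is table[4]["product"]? 2337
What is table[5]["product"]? 4267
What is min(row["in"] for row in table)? False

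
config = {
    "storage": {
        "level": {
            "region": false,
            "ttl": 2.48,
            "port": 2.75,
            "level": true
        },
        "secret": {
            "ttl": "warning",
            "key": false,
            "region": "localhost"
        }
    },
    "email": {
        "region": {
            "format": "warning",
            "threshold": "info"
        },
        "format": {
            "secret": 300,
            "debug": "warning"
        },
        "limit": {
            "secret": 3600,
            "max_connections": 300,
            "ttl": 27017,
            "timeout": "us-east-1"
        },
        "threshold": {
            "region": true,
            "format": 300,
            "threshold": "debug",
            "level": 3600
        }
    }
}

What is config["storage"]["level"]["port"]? 2.75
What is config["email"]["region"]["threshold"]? "info"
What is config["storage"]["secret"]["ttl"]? "warning"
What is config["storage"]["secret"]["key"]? False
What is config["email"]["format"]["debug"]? "warning"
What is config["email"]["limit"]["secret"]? 3600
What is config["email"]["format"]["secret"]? 300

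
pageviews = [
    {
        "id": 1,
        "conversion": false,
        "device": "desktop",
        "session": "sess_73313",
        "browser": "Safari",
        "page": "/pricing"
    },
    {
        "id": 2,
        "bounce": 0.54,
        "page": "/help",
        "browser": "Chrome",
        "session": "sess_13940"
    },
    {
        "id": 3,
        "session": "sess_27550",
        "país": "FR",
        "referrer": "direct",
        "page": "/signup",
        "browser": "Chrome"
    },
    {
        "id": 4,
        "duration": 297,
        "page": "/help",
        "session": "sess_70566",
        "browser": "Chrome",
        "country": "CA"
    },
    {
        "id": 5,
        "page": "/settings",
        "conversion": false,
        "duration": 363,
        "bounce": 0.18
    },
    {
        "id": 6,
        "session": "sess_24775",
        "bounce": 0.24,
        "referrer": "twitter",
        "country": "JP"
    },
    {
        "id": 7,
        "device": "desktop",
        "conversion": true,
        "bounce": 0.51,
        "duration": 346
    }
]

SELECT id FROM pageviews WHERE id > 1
[2, 3, 4, 5, 6, 7]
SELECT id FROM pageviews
[1, 2, 3, 4, 5, 6, 7]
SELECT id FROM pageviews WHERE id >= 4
[4, 5, 6, 7]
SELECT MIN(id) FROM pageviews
1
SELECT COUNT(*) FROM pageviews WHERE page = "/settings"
1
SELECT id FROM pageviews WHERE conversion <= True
[1, 5, 7]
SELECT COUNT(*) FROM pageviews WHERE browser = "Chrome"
3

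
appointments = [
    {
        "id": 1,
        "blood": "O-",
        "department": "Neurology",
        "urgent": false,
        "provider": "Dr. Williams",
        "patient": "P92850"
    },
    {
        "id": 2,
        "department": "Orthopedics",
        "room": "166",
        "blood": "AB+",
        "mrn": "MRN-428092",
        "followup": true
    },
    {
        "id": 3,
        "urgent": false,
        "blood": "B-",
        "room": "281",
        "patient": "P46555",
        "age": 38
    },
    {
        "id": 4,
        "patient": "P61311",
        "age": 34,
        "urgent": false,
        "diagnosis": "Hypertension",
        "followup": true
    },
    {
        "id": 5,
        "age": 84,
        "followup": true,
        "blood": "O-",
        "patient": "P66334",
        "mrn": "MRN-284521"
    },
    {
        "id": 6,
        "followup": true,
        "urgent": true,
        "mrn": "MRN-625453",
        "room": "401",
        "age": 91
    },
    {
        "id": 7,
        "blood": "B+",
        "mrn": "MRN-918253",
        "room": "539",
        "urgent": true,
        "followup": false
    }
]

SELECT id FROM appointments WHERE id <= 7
[1, 2, 3, 4, 5, 6, 7]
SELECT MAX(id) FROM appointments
7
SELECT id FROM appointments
[1, 2, 3, 4, 5, 6, 7]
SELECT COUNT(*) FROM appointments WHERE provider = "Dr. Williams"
1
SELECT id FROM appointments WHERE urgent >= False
[1, 3, 4, 6, 7]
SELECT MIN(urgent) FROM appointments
False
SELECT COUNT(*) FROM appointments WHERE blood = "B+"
1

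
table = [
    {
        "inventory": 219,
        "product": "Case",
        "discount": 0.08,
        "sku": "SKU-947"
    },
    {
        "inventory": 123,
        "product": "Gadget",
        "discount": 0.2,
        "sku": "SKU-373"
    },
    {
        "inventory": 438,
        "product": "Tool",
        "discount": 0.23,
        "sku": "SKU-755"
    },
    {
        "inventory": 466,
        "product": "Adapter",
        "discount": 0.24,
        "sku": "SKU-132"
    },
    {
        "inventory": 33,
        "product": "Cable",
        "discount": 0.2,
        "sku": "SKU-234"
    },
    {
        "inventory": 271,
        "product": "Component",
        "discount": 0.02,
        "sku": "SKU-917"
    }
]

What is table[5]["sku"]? "SKU-917"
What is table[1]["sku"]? "SKU-373"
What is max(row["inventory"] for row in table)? 466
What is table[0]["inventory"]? 219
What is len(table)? 6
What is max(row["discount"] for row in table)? 0.24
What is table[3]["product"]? "Adapter"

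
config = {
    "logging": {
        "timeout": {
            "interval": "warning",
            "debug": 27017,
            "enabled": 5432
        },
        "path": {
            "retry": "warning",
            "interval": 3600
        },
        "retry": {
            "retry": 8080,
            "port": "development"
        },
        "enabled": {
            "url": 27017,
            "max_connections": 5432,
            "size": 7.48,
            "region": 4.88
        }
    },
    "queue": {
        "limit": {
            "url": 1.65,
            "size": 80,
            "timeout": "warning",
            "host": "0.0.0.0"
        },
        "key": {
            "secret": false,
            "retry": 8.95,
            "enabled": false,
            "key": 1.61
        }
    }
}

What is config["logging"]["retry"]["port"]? "development"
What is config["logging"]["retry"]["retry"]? 8080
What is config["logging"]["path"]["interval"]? 3600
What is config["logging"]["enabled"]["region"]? 4.88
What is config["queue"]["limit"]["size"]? 80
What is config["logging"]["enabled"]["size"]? 7.48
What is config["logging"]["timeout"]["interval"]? "warning"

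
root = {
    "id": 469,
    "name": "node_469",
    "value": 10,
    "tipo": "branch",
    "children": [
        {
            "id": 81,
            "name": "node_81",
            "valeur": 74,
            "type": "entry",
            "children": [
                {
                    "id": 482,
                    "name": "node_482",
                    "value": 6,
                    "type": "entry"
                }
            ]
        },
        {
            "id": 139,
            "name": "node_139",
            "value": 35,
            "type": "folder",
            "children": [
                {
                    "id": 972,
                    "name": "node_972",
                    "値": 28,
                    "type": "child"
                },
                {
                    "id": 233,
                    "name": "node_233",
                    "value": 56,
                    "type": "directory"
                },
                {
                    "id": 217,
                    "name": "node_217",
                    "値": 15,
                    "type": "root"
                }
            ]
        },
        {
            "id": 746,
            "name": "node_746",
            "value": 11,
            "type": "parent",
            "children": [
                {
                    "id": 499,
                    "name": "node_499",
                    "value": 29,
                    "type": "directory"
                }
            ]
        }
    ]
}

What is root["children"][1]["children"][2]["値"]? 15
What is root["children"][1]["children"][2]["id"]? 217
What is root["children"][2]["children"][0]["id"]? 499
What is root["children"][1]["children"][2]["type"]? "root"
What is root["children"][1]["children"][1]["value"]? 56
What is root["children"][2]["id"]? 746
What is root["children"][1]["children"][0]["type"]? "child"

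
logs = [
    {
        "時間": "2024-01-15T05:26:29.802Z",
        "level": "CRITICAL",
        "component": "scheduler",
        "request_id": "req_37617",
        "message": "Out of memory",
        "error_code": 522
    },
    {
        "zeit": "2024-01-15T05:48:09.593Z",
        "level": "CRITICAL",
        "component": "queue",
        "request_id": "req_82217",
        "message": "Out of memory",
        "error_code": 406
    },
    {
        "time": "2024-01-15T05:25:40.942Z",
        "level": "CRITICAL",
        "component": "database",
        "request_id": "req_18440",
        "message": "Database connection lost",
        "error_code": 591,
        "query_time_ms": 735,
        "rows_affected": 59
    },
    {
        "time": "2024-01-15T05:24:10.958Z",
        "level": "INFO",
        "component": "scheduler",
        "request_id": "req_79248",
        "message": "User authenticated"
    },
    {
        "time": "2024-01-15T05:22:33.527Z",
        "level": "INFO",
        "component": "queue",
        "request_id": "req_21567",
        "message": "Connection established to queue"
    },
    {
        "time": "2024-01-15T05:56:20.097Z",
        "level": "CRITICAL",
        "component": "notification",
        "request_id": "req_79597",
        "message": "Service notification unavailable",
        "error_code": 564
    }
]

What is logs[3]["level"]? "INFO"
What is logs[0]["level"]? "CRITICAL"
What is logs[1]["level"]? "CRITICAL"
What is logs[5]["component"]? "notification"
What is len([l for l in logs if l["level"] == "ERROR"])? 0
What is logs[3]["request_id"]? "req_79248"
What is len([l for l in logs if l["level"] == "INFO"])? 2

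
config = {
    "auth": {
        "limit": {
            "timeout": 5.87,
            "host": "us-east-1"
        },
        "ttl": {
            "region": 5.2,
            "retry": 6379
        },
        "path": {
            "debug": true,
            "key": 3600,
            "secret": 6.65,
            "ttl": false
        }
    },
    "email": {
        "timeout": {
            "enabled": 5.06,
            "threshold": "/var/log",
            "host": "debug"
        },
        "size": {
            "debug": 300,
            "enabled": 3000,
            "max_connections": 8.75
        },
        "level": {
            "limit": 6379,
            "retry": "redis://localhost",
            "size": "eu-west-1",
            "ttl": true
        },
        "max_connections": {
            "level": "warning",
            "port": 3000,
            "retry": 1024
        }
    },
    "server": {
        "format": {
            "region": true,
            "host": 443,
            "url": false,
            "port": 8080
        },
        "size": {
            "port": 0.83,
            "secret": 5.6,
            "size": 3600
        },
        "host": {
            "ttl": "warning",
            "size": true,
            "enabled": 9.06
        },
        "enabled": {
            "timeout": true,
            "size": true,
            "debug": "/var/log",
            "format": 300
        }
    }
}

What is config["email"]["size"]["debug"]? 300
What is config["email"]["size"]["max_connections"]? 8.75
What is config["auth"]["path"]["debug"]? True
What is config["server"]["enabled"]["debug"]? "/var/log"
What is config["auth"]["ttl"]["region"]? 5.2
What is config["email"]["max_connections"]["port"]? 3000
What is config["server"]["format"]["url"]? False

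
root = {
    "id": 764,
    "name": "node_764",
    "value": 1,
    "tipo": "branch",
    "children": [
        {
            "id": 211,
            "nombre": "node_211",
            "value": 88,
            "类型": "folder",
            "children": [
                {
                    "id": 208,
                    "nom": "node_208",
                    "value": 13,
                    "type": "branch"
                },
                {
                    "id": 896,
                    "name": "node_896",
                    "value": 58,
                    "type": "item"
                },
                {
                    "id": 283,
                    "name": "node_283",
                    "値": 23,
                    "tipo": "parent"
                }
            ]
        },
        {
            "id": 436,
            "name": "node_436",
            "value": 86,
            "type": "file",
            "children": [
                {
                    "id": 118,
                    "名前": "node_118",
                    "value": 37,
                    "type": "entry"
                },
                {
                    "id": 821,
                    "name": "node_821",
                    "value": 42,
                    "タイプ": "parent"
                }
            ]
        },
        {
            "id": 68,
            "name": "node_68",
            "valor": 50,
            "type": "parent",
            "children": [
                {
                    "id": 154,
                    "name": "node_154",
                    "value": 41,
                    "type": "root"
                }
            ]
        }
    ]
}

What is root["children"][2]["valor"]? 50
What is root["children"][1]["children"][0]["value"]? 37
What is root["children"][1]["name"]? "node_436"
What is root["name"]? "node_764"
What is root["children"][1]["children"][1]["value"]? 42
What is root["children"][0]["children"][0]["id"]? 208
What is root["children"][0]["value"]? 88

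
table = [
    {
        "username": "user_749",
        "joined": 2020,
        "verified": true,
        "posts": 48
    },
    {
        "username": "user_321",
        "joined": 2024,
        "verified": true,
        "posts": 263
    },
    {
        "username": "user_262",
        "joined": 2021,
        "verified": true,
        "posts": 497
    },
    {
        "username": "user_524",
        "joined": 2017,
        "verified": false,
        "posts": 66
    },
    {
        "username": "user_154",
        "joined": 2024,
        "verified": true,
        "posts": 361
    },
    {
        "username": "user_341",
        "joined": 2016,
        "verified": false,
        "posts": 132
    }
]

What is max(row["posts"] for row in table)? 497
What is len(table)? 6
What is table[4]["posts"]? 361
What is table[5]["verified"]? False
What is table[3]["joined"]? 2017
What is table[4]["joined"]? 2024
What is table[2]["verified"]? True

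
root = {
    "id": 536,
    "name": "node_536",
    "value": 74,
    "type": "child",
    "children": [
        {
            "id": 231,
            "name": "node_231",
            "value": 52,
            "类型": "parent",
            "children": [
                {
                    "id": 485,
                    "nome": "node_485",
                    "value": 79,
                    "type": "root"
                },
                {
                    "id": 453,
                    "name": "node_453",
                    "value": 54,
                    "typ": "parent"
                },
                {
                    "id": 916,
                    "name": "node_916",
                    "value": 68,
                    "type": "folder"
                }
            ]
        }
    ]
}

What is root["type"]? "child"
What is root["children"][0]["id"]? 231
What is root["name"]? "node_536"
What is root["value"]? 74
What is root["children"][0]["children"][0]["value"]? 79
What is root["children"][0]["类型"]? "parent"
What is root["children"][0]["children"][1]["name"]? "node_453"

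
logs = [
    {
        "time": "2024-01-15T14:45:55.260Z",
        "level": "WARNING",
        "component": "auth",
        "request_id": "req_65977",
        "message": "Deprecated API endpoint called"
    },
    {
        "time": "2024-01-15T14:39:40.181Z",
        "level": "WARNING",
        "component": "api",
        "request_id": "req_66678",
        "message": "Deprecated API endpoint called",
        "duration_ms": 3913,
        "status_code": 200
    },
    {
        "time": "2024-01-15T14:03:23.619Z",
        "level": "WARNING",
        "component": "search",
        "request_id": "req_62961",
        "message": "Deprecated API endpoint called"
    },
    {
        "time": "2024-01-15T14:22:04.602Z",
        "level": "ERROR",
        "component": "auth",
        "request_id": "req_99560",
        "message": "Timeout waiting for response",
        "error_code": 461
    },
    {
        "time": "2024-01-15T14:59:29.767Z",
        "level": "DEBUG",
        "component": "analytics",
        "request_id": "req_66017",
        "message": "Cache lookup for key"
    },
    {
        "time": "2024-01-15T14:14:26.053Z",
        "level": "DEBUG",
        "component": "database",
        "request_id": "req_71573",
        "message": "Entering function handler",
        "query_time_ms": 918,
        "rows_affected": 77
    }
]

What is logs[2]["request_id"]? "req_62961"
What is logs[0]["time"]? "2024-01-15T14:45:55.260Z"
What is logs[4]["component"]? "analytics"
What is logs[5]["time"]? "2024-01-15T14:14:26.053Z"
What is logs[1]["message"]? "Deprecated API endpoint called"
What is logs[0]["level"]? "WARNING"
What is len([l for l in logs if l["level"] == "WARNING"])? 3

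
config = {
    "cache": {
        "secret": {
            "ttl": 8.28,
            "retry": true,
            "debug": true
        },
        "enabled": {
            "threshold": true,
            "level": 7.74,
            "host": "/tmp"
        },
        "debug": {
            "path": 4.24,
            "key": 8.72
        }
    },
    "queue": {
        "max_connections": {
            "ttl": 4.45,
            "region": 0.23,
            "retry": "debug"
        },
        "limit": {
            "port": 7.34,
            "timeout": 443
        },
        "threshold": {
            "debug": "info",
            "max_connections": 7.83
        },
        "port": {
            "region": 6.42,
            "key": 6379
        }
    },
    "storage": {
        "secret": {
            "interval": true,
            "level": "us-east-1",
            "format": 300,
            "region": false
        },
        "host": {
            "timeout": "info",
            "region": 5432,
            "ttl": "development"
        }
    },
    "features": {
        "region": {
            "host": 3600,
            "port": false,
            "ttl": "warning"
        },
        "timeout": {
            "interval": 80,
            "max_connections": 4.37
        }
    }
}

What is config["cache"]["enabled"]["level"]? 7.74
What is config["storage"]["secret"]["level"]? "us-east-1"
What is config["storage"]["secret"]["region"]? False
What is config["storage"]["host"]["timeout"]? "info"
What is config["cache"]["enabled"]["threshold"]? True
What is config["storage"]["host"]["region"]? 5432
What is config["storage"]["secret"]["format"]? 300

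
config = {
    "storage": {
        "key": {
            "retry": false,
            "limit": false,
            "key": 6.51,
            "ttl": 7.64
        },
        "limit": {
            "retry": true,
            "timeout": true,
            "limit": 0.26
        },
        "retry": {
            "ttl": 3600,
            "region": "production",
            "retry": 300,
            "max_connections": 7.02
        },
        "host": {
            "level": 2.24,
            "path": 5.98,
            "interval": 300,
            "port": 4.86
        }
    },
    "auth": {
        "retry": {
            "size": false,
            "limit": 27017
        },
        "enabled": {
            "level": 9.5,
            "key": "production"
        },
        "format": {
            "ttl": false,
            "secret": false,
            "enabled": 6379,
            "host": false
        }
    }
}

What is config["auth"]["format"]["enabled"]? 6379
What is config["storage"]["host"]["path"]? 5.98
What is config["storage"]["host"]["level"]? 2.24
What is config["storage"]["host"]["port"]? 4.86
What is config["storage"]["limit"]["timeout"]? True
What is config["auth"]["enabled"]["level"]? 9.5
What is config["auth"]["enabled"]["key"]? "production"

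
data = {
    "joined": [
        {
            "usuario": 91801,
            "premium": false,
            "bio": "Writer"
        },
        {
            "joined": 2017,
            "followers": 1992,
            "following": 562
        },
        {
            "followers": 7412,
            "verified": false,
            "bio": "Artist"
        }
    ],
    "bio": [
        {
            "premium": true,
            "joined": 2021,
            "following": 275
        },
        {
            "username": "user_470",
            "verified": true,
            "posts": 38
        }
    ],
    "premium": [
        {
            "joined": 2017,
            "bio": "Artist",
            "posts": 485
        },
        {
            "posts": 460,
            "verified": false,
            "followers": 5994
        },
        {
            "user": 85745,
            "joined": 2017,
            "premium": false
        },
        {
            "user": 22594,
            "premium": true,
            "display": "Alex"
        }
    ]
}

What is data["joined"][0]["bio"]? "Writer"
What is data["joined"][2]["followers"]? 7412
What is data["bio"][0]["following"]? 275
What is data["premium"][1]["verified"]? False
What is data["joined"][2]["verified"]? False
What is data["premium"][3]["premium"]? True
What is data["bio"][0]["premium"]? True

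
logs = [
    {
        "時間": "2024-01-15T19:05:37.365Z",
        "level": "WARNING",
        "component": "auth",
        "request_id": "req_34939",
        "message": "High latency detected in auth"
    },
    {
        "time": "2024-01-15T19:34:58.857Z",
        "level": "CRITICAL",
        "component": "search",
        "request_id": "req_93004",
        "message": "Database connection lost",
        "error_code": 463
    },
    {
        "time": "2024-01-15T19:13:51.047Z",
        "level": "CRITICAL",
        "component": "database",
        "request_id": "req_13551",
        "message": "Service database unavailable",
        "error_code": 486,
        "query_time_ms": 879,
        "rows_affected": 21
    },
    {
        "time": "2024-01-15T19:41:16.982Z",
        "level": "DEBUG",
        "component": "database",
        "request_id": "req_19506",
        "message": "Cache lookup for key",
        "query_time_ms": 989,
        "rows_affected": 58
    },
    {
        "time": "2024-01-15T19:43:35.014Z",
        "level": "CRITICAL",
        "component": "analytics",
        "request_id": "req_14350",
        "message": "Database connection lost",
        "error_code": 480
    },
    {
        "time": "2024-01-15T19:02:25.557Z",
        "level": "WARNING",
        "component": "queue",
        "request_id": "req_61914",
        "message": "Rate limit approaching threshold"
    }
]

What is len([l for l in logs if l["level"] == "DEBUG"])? 1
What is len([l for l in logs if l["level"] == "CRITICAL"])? 3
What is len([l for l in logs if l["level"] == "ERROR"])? 0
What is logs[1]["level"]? "CRITICAL"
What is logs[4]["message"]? "Database connection lost"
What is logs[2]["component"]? "database"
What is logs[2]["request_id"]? "req_13551"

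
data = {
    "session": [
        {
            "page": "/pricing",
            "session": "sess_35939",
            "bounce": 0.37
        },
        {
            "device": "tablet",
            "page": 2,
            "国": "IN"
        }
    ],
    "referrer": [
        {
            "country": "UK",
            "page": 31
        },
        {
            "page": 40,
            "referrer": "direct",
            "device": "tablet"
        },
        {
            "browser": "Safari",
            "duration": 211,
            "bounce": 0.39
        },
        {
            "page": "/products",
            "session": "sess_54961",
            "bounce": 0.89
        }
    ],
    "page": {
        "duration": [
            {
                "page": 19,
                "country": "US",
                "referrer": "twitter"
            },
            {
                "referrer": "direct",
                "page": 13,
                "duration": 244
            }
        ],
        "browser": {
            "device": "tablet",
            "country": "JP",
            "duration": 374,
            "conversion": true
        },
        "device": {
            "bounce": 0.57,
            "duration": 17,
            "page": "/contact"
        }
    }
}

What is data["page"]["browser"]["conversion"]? True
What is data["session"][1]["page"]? 2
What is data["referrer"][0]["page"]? 31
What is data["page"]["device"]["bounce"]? 0.57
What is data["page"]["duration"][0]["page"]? 19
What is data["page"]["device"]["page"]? "/contact"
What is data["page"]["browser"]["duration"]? 374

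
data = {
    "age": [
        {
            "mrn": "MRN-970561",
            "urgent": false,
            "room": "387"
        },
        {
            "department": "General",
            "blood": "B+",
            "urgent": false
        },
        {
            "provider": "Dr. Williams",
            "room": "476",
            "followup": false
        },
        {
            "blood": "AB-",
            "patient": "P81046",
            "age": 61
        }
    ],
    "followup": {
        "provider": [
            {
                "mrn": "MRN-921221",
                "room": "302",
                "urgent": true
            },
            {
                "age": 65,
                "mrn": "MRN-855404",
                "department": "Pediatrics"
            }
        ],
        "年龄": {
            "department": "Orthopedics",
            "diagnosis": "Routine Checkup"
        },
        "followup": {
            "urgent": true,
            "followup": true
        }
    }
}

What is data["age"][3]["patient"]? "P81046"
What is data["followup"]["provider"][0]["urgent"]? True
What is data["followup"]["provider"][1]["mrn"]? "MRN-855404"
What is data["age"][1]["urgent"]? False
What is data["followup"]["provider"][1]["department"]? "Pediatrics"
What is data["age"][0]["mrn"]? "MRN-970561"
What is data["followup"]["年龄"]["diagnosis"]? "Routine Checkup"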